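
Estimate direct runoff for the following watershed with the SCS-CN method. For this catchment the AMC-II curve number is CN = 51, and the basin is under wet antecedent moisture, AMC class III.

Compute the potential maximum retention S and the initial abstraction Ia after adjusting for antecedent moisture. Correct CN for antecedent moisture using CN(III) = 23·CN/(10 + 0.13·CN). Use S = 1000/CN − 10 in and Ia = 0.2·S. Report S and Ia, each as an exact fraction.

Wet (AMC III): CN(III) = 23·51/(10 + 0.13·51) = 1173/(1663/100) = 117300/1663 ≈ 70.535
S = 1000/(117300/1663) − 10 = 4900/1173 in ≈ 4.177 in
Initial abstraction Ia = S/5 = (4900/1173)/5 = 980/1173 ≈ 0.835 in

S = 4900/1173 in ≈ 4.177 in; Ia = 980/1173 in ≈ 0.835 in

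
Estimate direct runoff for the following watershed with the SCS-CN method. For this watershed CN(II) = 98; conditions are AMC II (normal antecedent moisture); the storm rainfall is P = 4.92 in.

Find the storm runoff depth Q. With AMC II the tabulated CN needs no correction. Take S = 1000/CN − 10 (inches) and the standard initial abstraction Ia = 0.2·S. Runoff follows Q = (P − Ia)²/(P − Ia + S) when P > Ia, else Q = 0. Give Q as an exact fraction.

Q = 35724529/7628075 in ≈ 4.683 in

AMC II — tabulated CN = 98 applies directly.
S = 1000/98 − 10 = 10/49 in ≈ 0.204 in
Ia = 0.2S: 0.2·0.204 = 0.041 in (exactly 2/49)
P − Ia = 4.920 − 0.041 = 5977/1225 ≈ 4.879 in (> 0, runoff occurs)
Runoff Q = (P−Ia)²/(P−Ia+S) = (4.879)²/(4.879+0.204) = 35724529/7628075 ≈ 4.683 in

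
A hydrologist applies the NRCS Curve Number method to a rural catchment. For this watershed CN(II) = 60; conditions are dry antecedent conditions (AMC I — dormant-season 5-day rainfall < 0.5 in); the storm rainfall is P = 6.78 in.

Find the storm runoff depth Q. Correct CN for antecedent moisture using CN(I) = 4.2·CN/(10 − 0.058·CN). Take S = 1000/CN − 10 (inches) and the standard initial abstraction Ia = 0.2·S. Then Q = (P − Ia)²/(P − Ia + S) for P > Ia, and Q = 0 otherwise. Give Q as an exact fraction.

Adjust CN=60 to AMC I: 4.2·60/(10 − 0.058·60) → 252 ÷ (163/25) = 6300/163 ≈ 38.650
Retention S: 1000/CN − 10 with CN=38.650 → S = 1000/63 ≈ 15.873 in
Ia = 0.2S: 0.2·15.873 = 3.175 in (exactly 200/63)
Since P=6.780 > Ia=3.175: effective rainfall P−Ia = 11357/3150 in
Runoff Q = (P−Ia)²/(P−Ia+S) = (3.605)²/(3.605+15.873) = 128981449/193274550 ≈ 0.667 in

Q = 128981449/193274550 in ≈ 0.667 in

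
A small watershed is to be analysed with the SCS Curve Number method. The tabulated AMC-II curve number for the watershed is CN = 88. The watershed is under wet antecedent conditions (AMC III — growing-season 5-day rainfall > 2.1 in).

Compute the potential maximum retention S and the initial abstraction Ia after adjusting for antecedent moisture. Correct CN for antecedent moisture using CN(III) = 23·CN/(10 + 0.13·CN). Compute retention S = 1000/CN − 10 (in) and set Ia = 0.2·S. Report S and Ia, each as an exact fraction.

CN(III) from CN(II)=88: (23·88)/(10 + 0.13·88) = 6325/67 ≈ 94.403
Max retention: S = 1000/(6325/67) − 10 = 150/253 in (≈ 0.593 in)
Ia = 0.2·(150/253) = 30/253 in ≈ 0.119 in

S = 150/253 in ≈ 0.593 in; Ia = 30/253 in ≈ 0.119 in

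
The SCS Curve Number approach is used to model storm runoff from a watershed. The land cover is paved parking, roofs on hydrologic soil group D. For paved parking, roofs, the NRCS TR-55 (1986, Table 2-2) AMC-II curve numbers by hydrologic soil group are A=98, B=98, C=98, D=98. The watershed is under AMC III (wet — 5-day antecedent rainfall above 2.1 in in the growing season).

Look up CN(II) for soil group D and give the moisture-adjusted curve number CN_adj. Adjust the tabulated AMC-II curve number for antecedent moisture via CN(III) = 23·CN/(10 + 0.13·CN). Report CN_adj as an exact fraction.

CN_adj = 112700/1137 ≈ 99.120

NRCS table: paved parking, roofs, soil group D → CN(II) = 98
CN(III) from CN(II)=98: (23·98)/(10 + 0.13·98) = 112700/1137 ≈ 99.120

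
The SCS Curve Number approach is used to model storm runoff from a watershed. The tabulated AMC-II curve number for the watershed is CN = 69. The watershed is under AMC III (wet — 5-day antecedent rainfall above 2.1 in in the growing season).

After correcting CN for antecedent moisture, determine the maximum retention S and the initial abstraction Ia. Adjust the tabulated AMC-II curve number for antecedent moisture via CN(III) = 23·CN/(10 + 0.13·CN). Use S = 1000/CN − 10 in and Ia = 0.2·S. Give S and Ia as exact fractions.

S = 3100/1587 in ≈ 1.953 in; Ia = 620/1587 in ≈ 0.391 in

CN(III) from CN(II)=69: (23·69)/(10 + 0.13·69) = 158700/1897 ≈ 83.658
Retention S: 1000/CN − 10 with CN=83.658 → S = 3100/1587 ≈ 1.953 in
Ia = 0.2·(3100/1587) = 620/1587 in ≈ 0.391 in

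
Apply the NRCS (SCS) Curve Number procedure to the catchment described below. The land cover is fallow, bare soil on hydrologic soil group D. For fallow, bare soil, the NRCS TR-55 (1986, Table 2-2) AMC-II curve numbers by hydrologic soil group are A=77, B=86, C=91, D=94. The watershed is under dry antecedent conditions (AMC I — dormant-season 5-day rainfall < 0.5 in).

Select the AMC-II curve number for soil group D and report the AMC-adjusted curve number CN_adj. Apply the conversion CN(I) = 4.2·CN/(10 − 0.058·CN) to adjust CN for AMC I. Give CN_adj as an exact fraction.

NRCS table: fallow, bare soil, soil group D → CN(II) = 94
CN(I) from CN(II)=94: (4.2·94)/(10 − 0.058·94) = 32900/379 ≈ 86.807

CN_adj = 32900/379 ≈ 86.807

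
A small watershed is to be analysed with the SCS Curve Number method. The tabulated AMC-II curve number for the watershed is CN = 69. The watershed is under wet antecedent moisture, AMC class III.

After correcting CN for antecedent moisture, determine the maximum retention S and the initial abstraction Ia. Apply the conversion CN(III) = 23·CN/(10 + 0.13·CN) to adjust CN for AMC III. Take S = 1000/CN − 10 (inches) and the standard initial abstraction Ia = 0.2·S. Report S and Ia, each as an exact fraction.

S = 3100/1587 in ≈ 1.953 in; Ia = 620/1587 in ≈ 0.391 in

Wet (AMC III): CN(III) = 23·69/(10 + 0.13·69) = 1587/(1897/100) = 158700/1897 ≈ 83.658
S = 1000/(158700/1897) − 10 = 3100/1587 in ≈ 1.953 in
Ia = 0.2S: 0.2·1.953 = 0.391 in (exactly 620/1587)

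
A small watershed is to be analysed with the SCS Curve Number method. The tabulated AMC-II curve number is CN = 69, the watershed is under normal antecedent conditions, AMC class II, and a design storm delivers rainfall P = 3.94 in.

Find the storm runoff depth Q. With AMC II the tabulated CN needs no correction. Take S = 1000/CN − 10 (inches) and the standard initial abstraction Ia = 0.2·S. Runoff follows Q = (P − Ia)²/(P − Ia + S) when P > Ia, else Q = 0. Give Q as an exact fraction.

Average conditions: CN = 69 (no AMC adjustment).
S = 1000/69 − 10 = 310/69 in ≈ 4.493 in
Ia = 0.2S: 0.2·4.493 = 0.899 in (exactly 62/69)
Excess rainfall: 3.940 − 0.899 = 3.041 in; P > Ia so Q > 0
Q: (10493/3450)² ÷ (25993/3450) = 110103049/89675850 in (≈ 1.228 in)

Q = 110103049/89675850 in ≈ 1.228 in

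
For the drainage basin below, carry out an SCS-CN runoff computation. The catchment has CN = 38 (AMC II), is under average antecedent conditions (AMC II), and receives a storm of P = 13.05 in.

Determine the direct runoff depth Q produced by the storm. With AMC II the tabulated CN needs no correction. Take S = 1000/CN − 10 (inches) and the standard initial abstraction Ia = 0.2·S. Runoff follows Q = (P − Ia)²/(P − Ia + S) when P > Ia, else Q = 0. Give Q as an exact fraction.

CN(II) = 38; AMC II needs no correction.
Max retention: S = 1000/38 − 10 = 310/19 in (≈ 16.316 in)
Ia = 0.2S: 0.2·16.316 = 3.263 in (exactly 62/19)
Excess rainfall: 13.050 − 3.263 = 9.787 in; P > Ia so Q > 0
Runoff Q = (P−Ia)²/(P−Ia+S) = (9.787)²/(9.787+16.316) = 13830961/3769220 ≈ 3.669 in

Q = 13830961/3769220 in ≈ 3.669 in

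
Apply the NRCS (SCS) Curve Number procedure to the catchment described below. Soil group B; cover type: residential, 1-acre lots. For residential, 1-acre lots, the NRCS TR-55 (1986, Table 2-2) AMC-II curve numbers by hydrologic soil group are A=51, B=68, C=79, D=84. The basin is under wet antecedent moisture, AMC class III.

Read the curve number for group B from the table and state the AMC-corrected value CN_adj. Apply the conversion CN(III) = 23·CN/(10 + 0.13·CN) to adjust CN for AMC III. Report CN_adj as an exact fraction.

CN_adj = 39100/471 ≈ 83.015

NRCS table: residential, 1-acre lots, soil group B → CN(II) = 68
Adjust CN=68 to AMC III: 23·68/(10 + 0.13·68) → 1564 ÷ (471/25) = 39100/471 ≈ 83.015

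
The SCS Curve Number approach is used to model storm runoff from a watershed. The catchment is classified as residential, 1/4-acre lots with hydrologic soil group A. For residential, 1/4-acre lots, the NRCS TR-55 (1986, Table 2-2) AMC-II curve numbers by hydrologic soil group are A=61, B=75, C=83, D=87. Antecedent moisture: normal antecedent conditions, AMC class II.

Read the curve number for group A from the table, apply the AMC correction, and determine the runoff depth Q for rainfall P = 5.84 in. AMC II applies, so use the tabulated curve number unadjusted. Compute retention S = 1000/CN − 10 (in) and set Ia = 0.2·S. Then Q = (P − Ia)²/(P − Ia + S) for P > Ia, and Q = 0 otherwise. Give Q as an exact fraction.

NRCS table: residential, 1/4-acre lots, soil group A → CN(II) = 61
CN(II) = 61; AMC II needs no correction.
S = 1000/61 − 10 = 390/61 in ≈ 6.393 in
Initial abstraction Ia = S/5 = (390/61)/5 = 78/61 ≈ 1.279 in
Excess rainfall: 5.840 − 1.279 = 4.561 in; P > Ia so Q > 0
Runoff Q = (P−Ia)²/(P−Ia+S) = (4.561)²/(4.561+6.393) = 24192968/12738325 ≈ 1.899 in

Q = 24192968/12738325 in ≈ 1.899 in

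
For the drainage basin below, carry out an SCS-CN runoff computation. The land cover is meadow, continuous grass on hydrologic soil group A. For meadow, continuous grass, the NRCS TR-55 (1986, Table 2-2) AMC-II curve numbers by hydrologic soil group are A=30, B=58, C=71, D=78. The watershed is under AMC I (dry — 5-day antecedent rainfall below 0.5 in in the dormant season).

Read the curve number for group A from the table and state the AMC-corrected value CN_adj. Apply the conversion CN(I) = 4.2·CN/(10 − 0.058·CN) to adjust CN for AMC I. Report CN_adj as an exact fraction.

NRCS table: meadow, continuous grass, soil group A → CN(II) = 30
CN(I) from CN(II)=30: (4.2·30)/(10 − 0.058·30) = 900/59 ≈ 15.254

CN_adj = 900/59 ≈ 15.254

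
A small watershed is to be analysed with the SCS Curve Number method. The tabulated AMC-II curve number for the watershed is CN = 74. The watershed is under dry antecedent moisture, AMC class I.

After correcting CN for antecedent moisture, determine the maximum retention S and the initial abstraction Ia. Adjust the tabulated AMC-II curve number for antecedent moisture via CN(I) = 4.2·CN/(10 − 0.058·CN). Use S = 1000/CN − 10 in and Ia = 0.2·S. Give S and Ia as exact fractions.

Dry (AMC I): CN(I) = 4.2·74/(10 − 0.058·74) = (1554/5)/(1427/250) = 77700/1427 ≈ 54.450
S = 1000/(77700/1427) − 10 = 6500/777 in ≈ 8.366 in
Initial abstraction Ia = S/5 = (6500/777)/5 = 1300/777 ≈ 1.673 in

S = 6500/777 in ≈ 8.366 in; Ia = 1300/777 in ≈ 1.673 in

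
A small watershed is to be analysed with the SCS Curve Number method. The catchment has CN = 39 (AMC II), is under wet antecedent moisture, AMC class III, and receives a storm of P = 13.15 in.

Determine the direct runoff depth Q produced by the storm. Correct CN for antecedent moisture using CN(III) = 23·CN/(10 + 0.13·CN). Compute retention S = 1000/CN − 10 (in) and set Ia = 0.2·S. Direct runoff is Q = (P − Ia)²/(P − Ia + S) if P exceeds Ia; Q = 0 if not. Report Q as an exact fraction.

Wet (AMC III): CN(III) = 23·39/(10 + 0.13·39) = 897/(1507/100) = 89700/1507 ≈ 59.522
Max retention: S = 1000/(89700/1507) − 10 = 6100/897 in (≈ 6.800 in)
Initial abstraction Ia = S/5 = (6100/897)/5 = 1220/897 ≈ 1.360 in
P − Ia = 13.150 − 1.360 = 211511/17940 ≈ 11.790 in (> 0, runoff occurs)
Q = (211511/17940)²/((211511/17940) + 6100/897) = (44736903121/321843600)/(333511/17940) = 44736903121/5983187340 in ≈ 7.477 in

Q = 44736903121/5983187340 in ≈ 7.477 in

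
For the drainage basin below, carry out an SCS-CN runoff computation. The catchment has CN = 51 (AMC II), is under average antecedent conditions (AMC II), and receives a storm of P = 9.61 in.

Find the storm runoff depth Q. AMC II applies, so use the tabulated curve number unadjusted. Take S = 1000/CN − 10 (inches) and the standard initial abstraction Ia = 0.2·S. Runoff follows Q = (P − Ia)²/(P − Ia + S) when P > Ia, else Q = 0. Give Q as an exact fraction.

Average conditions: CN = 51 (no AMC adjustment).
Max retention: S = 1000/51 − 10 = 490/51 in (≈ 9.608 in)
Ia = 0.2S: 0.2·9.608 = 1.922 in (exactly 98/51)
Since P=9.610 > Ia=1.922: effective rainfall P−Ia = 39211/5100 in
Q = (39211/5100)²/((39211/5100) + 490/51) = (1537502521/26010000)/(88211/5100) = 1537502521/449876100 in ≈ 3.418 in

Q = 1537502521/449876100 in ≈ 3.418 in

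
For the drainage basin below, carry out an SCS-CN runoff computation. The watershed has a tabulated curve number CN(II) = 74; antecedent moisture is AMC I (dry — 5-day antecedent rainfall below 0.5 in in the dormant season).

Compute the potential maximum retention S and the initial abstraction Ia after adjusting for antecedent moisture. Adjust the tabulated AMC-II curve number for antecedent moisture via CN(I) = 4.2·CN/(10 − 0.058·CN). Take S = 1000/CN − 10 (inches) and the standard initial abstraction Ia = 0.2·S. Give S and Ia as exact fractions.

S = 6500/777 in ≈ 8.366 in; Ia = 1300/777 in ≈ 1.673 in

Dry (AMC I): CN(I) = 4.2·74/(10 − 0.058·74) = (1554/5)/(1427/250) = 77700/1427 ≈ 54.450
Max retention: S = 1000/(77700/1427) − 10 = 6500/777 in (≈ 8.366 in)
Initial abstraction Ia = S/5 = (6500/777)/5 = 1300/777 ≈ 1.673 in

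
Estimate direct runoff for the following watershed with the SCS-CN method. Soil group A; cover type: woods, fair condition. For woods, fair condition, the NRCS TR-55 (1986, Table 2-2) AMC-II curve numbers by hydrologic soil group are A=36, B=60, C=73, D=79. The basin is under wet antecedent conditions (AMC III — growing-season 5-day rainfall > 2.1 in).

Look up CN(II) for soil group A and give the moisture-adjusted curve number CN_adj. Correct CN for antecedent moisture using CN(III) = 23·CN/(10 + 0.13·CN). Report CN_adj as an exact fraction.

NRCS table: woods, fair condition, soil group A → CN(II) = 36
Adjust CN=36 to AMC III: 23·36/(10 + 0.13·36) → 828 ÷ (367/25) = 20700/367 ≈ 56.403

CN_adj = 20700/367 ≈ 56.403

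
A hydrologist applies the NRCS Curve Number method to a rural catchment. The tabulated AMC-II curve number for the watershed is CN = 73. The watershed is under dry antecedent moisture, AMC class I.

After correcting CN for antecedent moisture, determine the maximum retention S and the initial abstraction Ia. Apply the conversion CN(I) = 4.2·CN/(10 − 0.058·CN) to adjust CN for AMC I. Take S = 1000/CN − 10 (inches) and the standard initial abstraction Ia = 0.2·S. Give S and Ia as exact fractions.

S = 4500/511 in ≈ 8.806 in; Ia = 900/511 in ≈ 1.761 in

CN(I) from CN(II)=73: (4.2·73)/(10 − 0.058·73) = 51100/961 ≈ 53.174
Max retention: S = 1000/(51100/961) − 10 = 4500/511 in (≈ 8.806 in)
Ia = 0.2·(4500/511) = 900/511 in ≈ 1.761 in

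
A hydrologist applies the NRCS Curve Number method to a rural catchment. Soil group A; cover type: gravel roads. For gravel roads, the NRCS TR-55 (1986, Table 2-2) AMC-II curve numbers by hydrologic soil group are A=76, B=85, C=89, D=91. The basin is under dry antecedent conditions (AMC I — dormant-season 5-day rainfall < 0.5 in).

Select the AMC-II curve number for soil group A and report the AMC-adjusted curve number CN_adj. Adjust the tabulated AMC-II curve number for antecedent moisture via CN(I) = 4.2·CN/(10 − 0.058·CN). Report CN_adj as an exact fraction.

NRCS table: gravel roads, soil group A → CN(II) = 76
Adjust CN=76 to AMC I: 4.2·76/(10 − 0.058·76) → (1596/5) ÷ (699/125) = 13300/233 ≈ 57.082

CN_adj = 13300/233 ≈ 57.082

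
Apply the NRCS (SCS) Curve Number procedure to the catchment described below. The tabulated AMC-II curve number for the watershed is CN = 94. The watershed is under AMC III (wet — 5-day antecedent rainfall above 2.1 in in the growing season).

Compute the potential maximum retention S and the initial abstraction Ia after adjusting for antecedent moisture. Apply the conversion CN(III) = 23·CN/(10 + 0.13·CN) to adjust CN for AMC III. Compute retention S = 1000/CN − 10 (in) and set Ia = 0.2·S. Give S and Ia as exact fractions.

CN(III) from CN(II)=94: (23·94)/(10 + 0.13·94) = 108100/1111 ≈ 97.300
S = 1000/(108100/1111) − 10 = 300/1081 in ≈ 0.278 in
Ia = 0.2S: 0.2·0.278 = 0.056 in (exactly 60/1081)

S = 300/1081 in ≈ 0.278 in; Ia = 60/1081 in ≈ 0.056 in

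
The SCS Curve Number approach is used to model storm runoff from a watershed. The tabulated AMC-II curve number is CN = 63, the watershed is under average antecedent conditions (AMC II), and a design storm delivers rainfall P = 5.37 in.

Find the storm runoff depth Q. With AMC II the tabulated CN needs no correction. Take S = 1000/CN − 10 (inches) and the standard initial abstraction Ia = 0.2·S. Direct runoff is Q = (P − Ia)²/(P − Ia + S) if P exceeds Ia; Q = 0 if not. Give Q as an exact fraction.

CN(II) = 63; AMC II needs no correction.
Retention S: 1000/CN − 10 with CN=63.000 → S = 370/63 ≈ 5.873 in
Ia = 0.2·(370/63) = 74/63 in ≈ 1.175 in
Excess rainfall: 5.370 − 1.175 = 4.195 in; P > Ia so Q > 0
Q: (26431/6300)² ÷ (63431/6300) = 698597761/399615300 in (≈ 1.748 in)

Q = 698597761/399615300 in ≈ 1.748 in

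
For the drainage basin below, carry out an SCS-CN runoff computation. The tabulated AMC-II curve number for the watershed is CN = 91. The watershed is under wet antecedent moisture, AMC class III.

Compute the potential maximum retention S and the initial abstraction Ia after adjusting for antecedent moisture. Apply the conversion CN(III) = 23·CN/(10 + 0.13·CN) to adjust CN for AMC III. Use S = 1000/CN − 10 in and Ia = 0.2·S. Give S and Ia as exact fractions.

Adjust CN=91 to AMC III: 23·91/(10 + 0.13·91) → 2093 ÷ (2183/100) = 209300/2183 ≈ 95.877
Retention S: 1000/CN − 10 with CN=95.877 → S = 900/2093 ≈ 0.430 in
Ia = 0.2S: 0.2·0.430 = 0.086 in (exactly 180/2093)

S = 900/2093 in ≈ 0.430 in; Ia = 180/2093 in ≈ 0.086 in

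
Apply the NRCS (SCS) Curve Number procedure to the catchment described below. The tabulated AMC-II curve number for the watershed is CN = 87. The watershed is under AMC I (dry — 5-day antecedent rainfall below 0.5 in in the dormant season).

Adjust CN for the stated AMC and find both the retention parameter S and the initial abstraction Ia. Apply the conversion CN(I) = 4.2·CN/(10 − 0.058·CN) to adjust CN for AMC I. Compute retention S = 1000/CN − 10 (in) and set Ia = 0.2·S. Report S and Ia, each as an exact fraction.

S = 6500/1827 in ≈ 3.558 in; Ia = 1300/1827 in ≈ 0.712 in

Adjust CN=87 to AMC I: 4.2·87/(10 − 0.058·87) → (1827/5) ÷ (2477/500) = 182700/2477 ≈ 73.759
Retention S: 1000/CN − 10 with CN=73.759 → S = 6500/1827 ≈ 3.558 in
Initial abstraction Ia = S/5 = (6500/1827)/5 = 1300/1827 ≈ 0.712 in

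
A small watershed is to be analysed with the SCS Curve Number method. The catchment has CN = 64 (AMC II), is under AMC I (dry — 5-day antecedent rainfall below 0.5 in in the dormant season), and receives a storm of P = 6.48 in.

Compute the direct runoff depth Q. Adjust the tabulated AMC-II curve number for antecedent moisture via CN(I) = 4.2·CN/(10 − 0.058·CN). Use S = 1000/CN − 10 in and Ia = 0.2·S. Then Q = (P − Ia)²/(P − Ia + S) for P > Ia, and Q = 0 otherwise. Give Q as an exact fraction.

Dry (AMC I): CN(I) = 4.2·64/(10 − 0.058·64) = (1344/5)/(786/125) = 5600/131 ≈ 42.748
Max retention: S = 1000/(5600/131) − 10 = 375/28 in (≈ 13.393 in)
Initial abstraction Ia = S/5 = (375/28)/5 = 75/28 ≈ 2.679 in
Excess rainfall: 6.480 − 2.679 = 3.801 in; P > Ia so Q > 0
Q: (2661/700)² ÷ (3009/175) = 2360307/2808400 in (≈ 0.840 in)

Q = 2360307/2808400 in ≈ 0.840 in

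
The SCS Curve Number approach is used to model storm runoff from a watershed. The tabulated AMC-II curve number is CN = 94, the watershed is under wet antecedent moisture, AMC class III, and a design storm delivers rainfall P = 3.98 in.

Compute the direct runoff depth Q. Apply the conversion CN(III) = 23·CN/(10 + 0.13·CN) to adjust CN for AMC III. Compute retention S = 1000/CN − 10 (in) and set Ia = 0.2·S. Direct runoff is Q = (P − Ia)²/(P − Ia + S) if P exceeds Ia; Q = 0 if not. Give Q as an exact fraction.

Q = 44994470161/12275781950 in ≈ 3.665 in

Wet (AMC III): CN(III) = 23·94/(10 + 0.13·94) = 2162/(1111/50) = 108100/1111 ≈ 97.300
S = 1000/(108100/1111) − 10 = 300/1081 in ≈ 0.278 in
Ia = 0.2·(300/1081) = 60/1081 in ≈ 0.056 in
Since P=3.980 > Ia=0.056: effective rainfall P−Ia = 212119/54050 in
Q: (212119/54050)² ÷ (227119/54050) = 44994470161/12275781950 in (≈ 3.665 in)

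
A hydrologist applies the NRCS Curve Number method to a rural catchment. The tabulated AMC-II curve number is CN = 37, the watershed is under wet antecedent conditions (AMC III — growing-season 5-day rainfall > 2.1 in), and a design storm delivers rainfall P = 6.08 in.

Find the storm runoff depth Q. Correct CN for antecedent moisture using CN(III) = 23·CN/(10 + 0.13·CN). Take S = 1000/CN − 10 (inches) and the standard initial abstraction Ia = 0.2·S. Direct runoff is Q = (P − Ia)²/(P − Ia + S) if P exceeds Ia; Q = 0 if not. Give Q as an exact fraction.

Q = 1196876738/679076725 in ≈ 1.763 in

Adjust CN=37 to AMC III: 23·37/(10 + 0.13·37) → 851 ÷ (1481/100) = 85100/1481 ≈ 57.461
S = 1000/(85100/1481) − 10 = 6300/851 in ≈ 7.403 in
Ia = 0.2S: 0.2·7.403 = 1.481 in (exactly 1260/851)
P − Ia = 6.080 − 1.481 = 97852/21275 ≈ 4.599 in (> 0, runoff occurs)
Runoff Q = (P−Ia)²/(P−Ia+S) = (4.599)²/(4.599+7.403) = 1196876738/679076725 ≈ 1.763 in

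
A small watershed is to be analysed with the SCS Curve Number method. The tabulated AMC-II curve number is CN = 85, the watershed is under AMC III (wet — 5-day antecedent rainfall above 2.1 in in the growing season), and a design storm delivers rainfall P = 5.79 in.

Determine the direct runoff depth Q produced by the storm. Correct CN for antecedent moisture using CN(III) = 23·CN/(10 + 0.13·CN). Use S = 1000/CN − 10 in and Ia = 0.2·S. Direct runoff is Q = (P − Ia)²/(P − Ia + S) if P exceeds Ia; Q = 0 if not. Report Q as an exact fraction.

Q = 5396812369/1087801100 in ≈ 4.961 in

Adjust CN=85 to AMC III: 23·85/(10 + 0.13·85) → 1955 ÷ (421/20) = 39100/421 ≈ 92.874
S = 1000/(39100/421) − 10 = 300/391 in ≈ 0.767 in
Initial abstraction Ia = S/5 = (300/391)/5 = 60/391 ≈ 0.153 in
P − Ia = 5.790 − 0.153 = 220389/39100 ≈ 5.637 in (> 0, runoff occurs)
Q = (220389/39100)²/((220389/39100) + 300/391) = (48571311321/1528810000)/(250389/39100) = 5396812369/1087801100 in ≈ 4.961 in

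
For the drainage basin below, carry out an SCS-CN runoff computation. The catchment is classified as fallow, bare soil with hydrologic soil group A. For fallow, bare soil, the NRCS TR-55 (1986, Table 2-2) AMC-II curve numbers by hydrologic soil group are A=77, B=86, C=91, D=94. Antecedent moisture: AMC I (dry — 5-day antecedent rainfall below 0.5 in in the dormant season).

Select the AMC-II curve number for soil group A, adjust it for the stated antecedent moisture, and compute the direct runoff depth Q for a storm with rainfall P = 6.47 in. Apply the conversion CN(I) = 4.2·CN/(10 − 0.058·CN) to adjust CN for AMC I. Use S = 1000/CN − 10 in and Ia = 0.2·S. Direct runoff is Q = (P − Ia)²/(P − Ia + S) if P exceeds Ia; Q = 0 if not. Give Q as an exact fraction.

NRCS table: fallow, bare soil, soil group A → CN(II) = 77
Dry (AMC I): CN(I) = 4.2·77/(10 − 0.058·77) = (1617/5)/(2767/500) = 161700/2767 ≈ 58.439
Retention S: 1000/CN − 10 with CN=58.439 → S = 11500/1617 ≈ 7.112 in
Ia = 0.2·(11500/1617) = 2300/1617 in ≈ 1.422 in
Excess rainfall: 6.470 − 1.422 = 5.048 in; P > Ia so Q > 0
Runoff Q = (P−Ia)²/(P−Ia+S) = (5.048)²/(5.048+7.112) = 666180807601/317934378300 ≈ 2.095 in

Q = 666180807601/317934378300 in ≈ 2.095 in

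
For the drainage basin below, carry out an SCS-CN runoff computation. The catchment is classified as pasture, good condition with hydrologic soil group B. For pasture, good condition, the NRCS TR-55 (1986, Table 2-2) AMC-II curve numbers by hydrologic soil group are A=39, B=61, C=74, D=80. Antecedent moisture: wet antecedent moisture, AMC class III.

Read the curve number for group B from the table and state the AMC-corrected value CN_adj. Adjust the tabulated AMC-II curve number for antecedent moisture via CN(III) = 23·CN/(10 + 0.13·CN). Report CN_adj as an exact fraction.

NRCS table: pasture, good condition, soil group B → CN(II) = 61
Adjust CN=61 to AMC III: 23·61/(10 + 0.13·61) → 1403 ÷ (1793/100) = 140300/1793 ≈ 78.249

CN_adj = 140300/1793 ≈ 78.249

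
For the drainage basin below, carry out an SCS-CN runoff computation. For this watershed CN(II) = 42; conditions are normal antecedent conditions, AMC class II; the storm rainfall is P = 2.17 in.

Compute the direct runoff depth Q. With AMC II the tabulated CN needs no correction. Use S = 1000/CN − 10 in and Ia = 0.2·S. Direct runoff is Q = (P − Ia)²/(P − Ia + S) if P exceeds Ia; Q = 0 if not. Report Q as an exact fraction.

Q = 0 in ≈ 0.000 in

AMC II — tabulated CN = 42 applies directly.
Max retention: S = 1000/42 − 10 = 290/21 in (≈ 13.810 in)
Ia = 0.2·(290/21) = 58/21 in ≈ 2.762 in
P = 2.170 ≤ Ia = 2.762 in: entire storm abstracted, Q = 0.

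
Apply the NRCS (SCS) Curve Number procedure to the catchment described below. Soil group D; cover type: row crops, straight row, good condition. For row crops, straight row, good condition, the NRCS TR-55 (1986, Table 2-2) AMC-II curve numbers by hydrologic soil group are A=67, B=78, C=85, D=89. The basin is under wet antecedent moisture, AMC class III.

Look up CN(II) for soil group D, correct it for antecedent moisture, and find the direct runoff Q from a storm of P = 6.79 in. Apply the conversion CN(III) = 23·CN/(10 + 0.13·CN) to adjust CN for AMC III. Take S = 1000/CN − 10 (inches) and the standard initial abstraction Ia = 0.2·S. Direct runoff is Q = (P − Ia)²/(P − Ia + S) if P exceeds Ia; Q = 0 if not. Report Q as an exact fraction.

Q = 1871185975569/302528791100 in ≈ 6.185 in

NRCS table: row crops, straight row, good condition, soil group D → CN(II) = 89
Wet (AMC III): CN(III) = 23·89/(10 + 0.13·89) = 2047/(2157/100) = 204700/2157 ≈ 94.900
S = 1000/(204700/2157) − 10 = 1100/2047 in ≈ 0.537 in
Initial abstraction Ia = S/5 = (1100/2047)/5 = 220/2047 ≈ 0.107 in
Since P=6.790 > Ia=0.107: effective rainfall P−Ia = 1367913/204700 in
Q = (1367913/204700)²/((1367913/204700) + 1100/2047) = (1871185975569/41902090000)/(1477913/204700) = 1871185975569/302528791100 in ≈ 6.185 in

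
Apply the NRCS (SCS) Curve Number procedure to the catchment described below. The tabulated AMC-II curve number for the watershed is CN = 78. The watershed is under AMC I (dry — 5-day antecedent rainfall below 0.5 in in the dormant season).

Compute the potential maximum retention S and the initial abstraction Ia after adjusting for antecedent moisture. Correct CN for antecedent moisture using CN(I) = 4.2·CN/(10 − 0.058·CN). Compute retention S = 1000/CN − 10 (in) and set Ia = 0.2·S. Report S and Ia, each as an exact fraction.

Adjust CN=78 to AMC I: 4.2·78/(10 − 0.058·78) → (1638/5) ÷ (1369/250) = 81900/1369 ≈ 59.825
Max retention: S = 1000/(81900/1369) − 10 = 5500/819 in (≈ 6.716 in)
Ia = 0.2S: 0.2·6.716 = 1.343 in (exactly 1100/819)

S = 5500/819 in ≈ 6.716 in; Ia = 1100/819 in ≈ 1.343 in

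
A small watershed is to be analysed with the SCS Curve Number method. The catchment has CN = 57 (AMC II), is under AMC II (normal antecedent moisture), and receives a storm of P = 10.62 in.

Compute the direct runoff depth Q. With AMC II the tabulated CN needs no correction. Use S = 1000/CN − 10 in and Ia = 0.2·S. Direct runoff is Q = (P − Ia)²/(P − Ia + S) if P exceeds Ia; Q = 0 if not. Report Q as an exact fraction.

AMC II — tabulated CN = 57 applies directly.
Retention S: 1000/CN − 10 with CN=57.000 → S = 430/57 ≈ 7.544 in
Initial abstraction Ia = S/5 = (430/57)/5 = 86/57 ≈ 1.509 in
P − Ia = 10.620 − 1.509 = 25967/2850 ≈ 9.111 in (> 0, runoff occurs)
Q: (25967/2850)² ÷ (47467/2850) = 674285089/135280950 in (≈ 4.984 in)

Q = 674285089/135280950 in ≈ 4.984 in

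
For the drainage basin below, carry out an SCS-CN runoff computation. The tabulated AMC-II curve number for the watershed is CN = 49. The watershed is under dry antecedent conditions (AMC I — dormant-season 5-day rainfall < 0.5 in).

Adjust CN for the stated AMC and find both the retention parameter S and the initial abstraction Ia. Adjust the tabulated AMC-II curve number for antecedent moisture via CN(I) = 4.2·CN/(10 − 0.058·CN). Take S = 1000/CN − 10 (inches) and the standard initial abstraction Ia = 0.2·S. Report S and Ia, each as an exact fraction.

S = 8500/343 in ≈ 24.781 in; Ia = 1700/343 in ≈ 4.956 in

Dry (AMC I): CN(I) = 4.2·49/(10 − 0.058·49) = (1029/5)/(3579/500) = 34300/1193 ≈ 28.751
S = 1000/(34300/1193) − 10 = 8500/343 in ≈ 24.781 in
Ia = 0.2·(8500/343) = 1700/343 in ≈ 4.956 in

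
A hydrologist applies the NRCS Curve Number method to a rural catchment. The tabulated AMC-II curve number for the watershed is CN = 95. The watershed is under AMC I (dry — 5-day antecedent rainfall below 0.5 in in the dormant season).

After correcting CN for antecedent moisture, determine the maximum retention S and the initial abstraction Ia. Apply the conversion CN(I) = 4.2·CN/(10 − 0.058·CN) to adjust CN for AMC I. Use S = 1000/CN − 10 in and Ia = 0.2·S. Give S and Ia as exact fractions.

S = 500/399 in ≈ 1.253 in; Ia = 100/399 in ≈ 0.251 in

Dry (AMC I): CN(I) = 4.2·95/(10 − 0.058·95) = 399/(449/100) = 39900/449 ≈ 88.864
Max retention: S = 1000/(39900/449) − 10 = 500/399 in (≈ 1.253 in)
Ia = 0.2S: 0.2·1.253 = 0.251 in (exactly 100/399)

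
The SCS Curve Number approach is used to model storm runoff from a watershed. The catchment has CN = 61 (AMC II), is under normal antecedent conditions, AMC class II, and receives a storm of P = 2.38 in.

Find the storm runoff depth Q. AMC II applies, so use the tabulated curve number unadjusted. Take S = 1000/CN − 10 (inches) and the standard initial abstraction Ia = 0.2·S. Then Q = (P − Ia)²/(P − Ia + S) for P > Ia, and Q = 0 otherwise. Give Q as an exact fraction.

Average conditions: CN = 61 (no AMC adjustment).
Max retention: S = 1000/61 − 10 = 390/61 in (≈ 6.393 in)
Ia = 0.2·(390/61) = 78/61 in ≈ 1.279 in
P − Ia = 2.380 − 1.279 = 3359/3050 ≈ 1.101 in (> 0, runoff occurs)
Runoff Q = (P−Ia)²/(P−Ia+S) = (1.101)²/(1.101+6.393) = 11282881/69719950 ≈ 0.162 in

Q = 11282881/69719950 in ≈ 0.162 in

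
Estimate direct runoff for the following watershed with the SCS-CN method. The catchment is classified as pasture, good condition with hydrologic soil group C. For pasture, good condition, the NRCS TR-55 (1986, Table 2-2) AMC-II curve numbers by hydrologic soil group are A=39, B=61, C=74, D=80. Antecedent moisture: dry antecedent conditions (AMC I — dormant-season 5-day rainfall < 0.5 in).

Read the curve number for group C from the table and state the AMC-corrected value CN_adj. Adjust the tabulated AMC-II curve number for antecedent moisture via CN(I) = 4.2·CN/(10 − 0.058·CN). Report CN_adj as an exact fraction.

NRCS table: pasture, good condition, soil group C → CN(II) = 74
Dry (AMC I): CN(I) = 4.2·74/(10 − 0.058·74) = (1554/5)/(1427/250) = 77700/1427 ≈ 54.450

CN_adj = 77700/1427 ≈ 54.450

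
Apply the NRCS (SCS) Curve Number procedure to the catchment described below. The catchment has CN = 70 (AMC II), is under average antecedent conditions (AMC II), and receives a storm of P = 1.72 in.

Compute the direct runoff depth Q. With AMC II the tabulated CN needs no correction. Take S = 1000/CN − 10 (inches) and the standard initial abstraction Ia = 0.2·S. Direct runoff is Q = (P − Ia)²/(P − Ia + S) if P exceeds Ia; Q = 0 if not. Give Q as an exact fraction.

Q = 22801/157675 in ≈ 0.145 in

AMC II — tabulated CN = 70 applies directly.
Max retention: S = 1000/70 − 10 = 30/7 in (≈ 4.286 in)
Initial abstraction Ia = S/5 = (30/7)/5 = 6/7 ≈ 0.857 in
Excess rainfall: 1.720 − 0.857 = 0.863 in; P > Ia so Q > 0
Q = (151/175)²/((151/175) + 30/7) = (22801/30625)/(901/175) = 22801/157675 in ≈ 0.145 in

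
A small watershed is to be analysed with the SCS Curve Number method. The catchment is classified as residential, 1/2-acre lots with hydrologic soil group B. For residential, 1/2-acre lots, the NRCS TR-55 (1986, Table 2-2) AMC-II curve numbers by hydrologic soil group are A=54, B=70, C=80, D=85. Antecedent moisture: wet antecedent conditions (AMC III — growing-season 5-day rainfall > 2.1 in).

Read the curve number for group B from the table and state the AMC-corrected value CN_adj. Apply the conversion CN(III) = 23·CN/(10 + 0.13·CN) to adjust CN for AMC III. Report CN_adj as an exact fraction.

CN_adj = 16100/191 ≈ 84.293

NRCS table: residential, 1/2-acre lots, soil group B → CN(II) = 70
Wet (AMC III): CN(III) = 23·70/(10 + 0.13·70) = 1610/(191/10) = 16100/191 ≈ 84.293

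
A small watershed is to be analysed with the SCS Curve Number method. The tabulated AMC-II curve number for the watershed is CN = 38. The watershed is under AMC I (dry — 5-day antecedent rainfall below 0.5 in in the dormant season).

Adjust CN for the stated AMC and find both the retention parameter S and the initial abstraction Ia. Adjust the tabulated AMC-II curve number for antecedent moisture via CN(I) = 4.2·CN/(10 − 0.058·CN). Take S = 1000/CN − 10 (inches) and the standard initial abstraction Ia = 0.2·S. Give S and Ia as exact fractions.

S = 15500/399 in ≈ 38.847 in; Ia = 3100/399 in ≈ 7.769 in

Adjust CN=38 to AMC I: 4.2·38/(10 − 0.058·38) → (798/5) ÷ (1949/250) = 39900/1949 ≈ 20.472
S = 1000/(39900/1949) − 10 = 15500/399 in ≈ 38.847 in
Ia = 0.2·(15500/399) = 3100/399 in ≈ 7.769 in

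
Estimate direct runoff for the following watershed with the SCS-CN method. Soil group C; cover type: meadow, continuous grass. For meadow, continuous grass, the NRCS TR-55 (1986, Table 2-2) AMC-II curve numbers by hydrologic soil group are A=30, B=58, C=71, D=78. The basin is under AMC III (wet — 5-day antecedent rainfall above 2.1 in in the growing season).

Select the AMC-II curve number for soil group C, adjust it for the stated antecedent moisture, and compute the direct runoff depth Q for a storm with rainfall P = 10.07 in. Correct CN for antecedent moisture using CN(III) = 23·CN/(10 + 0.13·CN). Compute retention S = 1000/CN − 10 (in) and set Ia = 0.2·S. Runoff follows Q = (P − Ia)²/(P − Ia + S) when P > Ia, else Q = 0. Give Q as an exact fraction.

Q = 2516763317761/306421182300 in ≈ 8.213 in

NRCS table: meadow, continuous grass, soil group C → CN(II) = 71
Adjust CN=71 to AMC III: 23·71/(10 + 0.13·71) → 1633 ÷ (1923/100) = 163300/1923 ≈ 84.919
Max retention: S = 1000/(163300/1923) − 10 = 2900/1633 in (≈ 1.776 in)
Ia = 0.2S: 0.2·1.776 = 0.355 in (exactly 580/1633)
Excess rainfall: 10.070 − 0.355 = 9.715 in; P > Ia so Q > 0
Q: (1586431/163300)² ÷ (1876431/163300) = 2516763317761/306421182300 in (≈ 8.213 in)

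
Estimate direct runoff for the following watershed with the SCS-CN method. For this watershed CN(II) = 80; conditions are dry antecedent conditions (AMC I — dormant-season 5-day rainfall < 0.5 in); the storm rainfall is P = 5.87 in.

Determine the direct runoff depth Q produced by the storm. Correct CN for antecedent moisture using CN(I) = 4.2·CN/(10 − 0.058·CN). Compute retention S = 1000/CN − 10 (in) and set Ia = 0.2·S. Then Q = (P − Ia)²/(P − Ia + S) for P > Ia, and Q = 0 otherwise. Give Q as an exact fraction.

Adjust CN=80 to AMC I: 4.2·80/(10 − 0.058·80) → 336 ÷ (134/25) = 4200/67 ≈ 62.687
S = 1000/(4200/67) − 10 = 125/21 in ≈ 5.952 in
Initial abstraction Ia = S/5 = (125/21)/5 = 25/21 ≈ 1.190 in
Since P=5.870 > Ia=1.190: effective rainfall P−Ia = 9827/2100 in
Q: (9827/2100)² ÷ (22327/2100) = 96569929/46886700 in (≈ 2.060 in)

Q = 96569929/46886700 in ≈ 2.060 in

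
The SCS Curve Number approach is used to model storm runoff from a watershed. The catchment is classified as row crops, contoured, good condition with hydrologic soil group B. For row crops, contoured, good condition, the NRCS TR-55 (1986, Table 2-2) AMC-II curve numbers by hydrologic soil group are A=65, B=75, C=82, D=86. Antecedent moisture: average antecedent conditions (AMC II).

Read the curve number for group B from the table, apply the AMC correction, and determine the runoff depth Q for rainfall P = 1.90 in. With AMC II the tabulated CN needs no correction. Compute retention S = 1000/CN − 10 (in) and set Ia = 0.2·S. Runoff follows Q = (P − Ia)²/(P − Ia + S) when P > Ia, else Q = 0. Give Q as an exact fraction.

NRCS table: row crops, contoured, good condition, soil group B → CN(II) = 75
AMC II — tabulated CN = 75 applies directly.
S = 1000/75 − 10 = 10/3 in ≈ 3.333 in
Ia = 0.2S: 0.2·3.333 = 0.667 in (exactly 2/3)
P − Ia = 1.900 − 0.667 = 37/30 ≈ 1.233 in (> 0, runoff occurs)
Q = (37/30)²/((37/30) + 10/3) = (1369/900)/(137/30) = 1369/4110 in ≈ 0.333 in

Q = 1369/4110 in ≈ 0.333 in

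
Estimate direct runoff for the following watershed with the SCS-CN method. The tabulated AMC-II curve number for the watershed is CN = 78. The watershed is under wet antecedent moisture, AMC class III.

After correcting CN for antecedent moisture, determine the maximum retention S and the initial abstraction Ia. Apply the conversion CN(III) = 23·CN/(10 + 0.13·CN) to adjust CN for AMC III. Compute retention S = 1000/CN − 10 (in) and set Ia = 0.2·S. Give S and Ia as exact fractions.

S = 1100/897 in ≈ 1.226 in; Ia = 220/897 in ≈ 0.245 in

CN(III) from CN(II)=78: (23·78)/(10 + 0.13·78) = 89700/1007 ≈ 89.076
Max retention: S = 1000/(89700/1007) − 10 = 1100/897 in (≈ 1.226 in)
Initial abstraction Ia = S/5 = (1100/897)/5 = 220/897 ≈ 0.245 in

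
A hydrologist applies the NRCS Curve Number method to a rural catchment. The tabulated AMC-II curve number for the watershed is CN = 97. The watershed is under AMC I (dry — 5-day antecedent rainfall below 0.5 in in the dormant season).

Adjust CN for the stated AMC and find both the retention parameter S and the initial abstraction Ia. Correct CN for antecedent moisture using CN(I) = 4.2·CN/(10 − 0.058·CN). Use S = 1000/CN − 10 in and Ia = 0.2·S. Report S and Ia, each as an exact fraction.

Adjust CN=97 to AMC I: 4.2·97/(10 − 0.058·97) → (2037/5) ÷ (2187/500) = 67900/729 ≈ 93.141
Max retention: S = 1000/(67900/729) − 10 = 500/679 in (≈ 0.736 in)
Ia = 0.2S: 0.2·0.736 = 0.147 in (exactly 100/679)

S = 500/679 in ≈ 0.736 in; Ia = 100/679 in ≈ 0.147 in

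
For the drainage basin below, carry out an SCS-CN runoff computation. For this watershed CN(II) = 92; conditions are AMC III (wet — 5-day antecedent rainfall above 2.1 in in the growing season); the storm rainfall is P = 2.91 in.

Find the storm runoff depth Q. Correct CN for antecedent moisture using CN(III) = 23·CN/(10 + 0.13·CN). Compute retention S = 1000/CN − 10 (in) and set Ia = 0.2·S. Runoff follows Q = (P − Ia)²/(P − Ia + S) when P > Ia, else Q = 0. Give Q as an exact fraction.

Adjust CN=92 to AMC III: 23·92/(10 + 0.13·92) → 2116 ÷ (549/25) = 52900/549 ≈ 96.357
Retention S: 1000/CN − 10 with CN=96.357 → S = 200/529 ≈ 0.378 in
Initial abstraction Ia = S/5 = (200/529)/5 = 40/529 ≈ 0.076 in
Since P=2.910 > Ia=0.076: effective rainfall P−Ia = 149939/52900 in
Runoff Q = (P−Ia)²/(P−Ia+S) = (2.834)²/(2.834+0.378) = 22481703721/8989773100 ≈ 2.501 in

Q = 22481703721/8989773100 in ≈ 2.501 in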